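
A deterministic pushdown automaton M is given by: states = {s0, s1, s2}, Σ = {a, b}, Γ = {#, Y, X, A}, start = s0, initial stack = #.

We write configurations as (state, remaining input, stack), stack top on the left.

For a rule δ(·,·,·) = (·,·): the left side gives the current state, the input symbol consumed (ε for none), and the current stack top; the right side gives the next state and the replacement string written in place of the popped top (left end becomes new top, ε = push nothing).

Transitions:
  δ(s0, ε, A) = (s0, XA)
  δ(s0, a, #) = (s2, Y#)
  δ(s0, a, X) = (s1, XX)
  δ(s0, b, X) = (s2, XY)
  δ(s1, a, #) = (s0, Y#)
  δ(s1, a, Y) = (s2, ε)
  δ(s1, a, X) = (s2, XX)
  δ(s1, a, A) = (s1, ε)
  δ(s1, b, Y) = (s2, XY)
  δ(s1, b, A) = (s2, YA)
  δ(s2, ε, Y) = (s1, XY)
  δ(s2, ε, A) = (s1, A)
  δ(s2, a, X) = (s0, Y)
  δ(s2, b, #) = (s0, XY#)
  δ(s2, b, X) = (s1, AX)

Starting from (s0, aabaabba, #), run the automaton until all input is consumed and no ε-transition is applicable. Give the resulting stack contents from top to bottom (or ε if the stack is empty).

XXYAXXXY#

(s0, aabaabba, #) ⊢ (s2, abaabba, Y#) ⊢ (s1, abaabba, XY#) ⊢ (s2, baabba, XXY#) ⊢ (s1, aabba, AXXY#) ⊢ (s1, abba, XXY#) ⊢ (s2, bba, XXXY#) ⊢ (s1, ba, AXXXY#) ⊢ (s2, a, YAXXXY#) ⊢ (s1, a, XYAXXXY#) ⊢ (s2, ε, XXYAXXXY#)
All input consumed in state s2 with stack XXYAXXXY#.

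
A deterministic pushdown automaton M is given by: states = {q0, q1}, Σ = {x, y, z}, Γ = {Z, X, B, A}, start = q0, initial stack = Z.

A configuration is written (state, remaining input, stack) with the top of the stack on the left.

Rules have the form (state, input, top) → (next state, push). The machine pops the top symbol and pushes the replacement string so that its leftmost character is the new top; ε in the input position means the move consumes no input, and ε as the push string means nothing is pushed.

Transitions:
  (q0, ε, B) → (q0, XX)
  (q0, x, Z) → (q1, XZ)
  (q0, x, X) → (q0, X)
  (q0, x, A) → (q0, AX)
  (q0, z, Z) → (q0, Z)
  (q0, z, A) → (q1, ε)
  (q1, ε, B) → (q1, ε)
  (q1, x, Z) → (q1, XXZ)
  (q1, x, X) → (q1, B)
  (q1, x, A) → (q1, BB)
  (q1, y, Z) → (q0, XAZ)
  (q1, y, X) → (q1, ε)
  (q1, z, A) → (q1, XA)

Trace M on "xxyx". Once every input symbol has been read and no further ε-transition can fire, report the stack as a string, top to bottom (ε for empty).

XAZ

(q0, xxyx, Z)
  read x, top Z: go to q1, push XZ → (q1, xyx, XZ)
  read x, top X: go to q1, push B → (q1, yx, BZ)
  ε-move, top B: go to q1, push ε → (q1, yx, Z)
  read y, top Z: go to q0, push XAZ → (q0, x, XAZ)
  read x, top X: go to q0, push X → (q0, ε, XAZ)
All input consumed in state q0 with stack XAZ.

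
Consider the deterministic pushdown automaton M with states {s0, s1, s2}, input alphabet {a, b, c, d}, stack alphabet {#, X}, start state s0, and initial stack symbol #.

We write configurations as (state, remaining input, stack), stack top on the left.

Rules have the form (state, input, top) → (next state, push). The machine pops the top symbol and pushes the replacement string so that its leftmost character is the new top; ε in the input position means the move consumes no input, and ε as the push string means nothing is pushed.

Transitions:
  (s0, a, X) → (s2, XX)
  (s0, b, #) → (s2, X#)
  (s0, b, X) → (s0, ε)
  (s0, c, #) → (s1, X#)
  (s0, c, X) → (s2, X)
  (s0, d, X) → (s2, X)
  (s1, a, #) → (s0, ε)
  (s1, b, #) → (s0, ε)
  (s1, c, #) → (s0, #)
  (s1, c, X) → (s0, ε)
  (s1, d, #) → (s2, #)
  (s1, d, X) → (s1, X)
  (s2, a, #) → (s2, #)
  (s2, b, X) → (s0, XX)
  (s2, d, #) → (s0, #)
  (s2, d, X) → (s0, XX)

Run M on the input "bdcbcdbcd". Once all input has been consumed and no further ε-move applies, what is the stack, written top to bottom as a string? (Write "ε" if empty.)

(s0, bdcbcdbcd, #) ⊢ (s2, dcbcdbcd, X#) ⊢ (s0, cbcdbcd, XX#) ⊢ (s2, bcdbcd, XX#) ⊢ (s0, cdbcd, XXX#) ⊢ (s2, dbcd, XXX#) ⊢ (s0, bcd, XXXX#) ⊢ (s0, cd, XXX#) ⊢ (s2, d, XXX#) ⊢ (s0, ε, XXXX#)
All input consumed in state s0 with stack XXXX#.

XXXX#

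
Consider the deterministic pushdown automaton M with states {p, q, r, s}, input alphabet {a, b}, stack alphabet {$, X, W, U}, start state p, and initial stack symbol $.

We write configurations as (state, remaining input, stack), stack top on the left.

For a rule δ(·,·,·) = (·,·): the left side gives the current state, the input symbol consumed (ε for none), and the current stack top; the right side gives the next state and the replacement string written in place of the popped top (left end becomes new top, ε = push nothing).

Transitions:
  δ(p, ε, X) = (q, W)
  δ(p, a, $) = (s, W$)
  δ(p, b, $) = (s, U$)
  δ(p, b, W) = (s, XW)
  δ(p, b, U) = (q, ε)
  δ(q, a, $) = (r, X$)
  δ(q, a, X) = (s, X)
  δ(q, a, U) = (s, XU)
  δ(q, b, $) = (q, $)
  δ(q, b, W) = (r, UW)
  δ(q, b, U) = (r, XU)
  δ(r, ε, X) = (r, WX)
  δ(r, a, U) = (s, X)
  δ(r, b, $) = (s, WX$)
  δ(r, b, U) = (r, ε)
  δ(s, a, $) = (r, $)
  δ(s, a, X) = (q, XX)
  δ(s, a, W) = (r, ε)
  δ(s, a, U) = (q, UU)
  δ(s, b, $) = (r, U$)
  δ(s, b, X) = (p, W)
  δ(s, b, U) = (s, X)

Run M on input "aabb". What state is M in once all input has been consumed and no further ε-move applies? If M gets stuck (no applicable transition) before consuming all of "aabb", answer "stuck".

(p, aabb, $)
  read a, top $: go to s, push W$ → (s, abb, W$)
  read a, top W: go to r, push ε → (r, bb, $)
  read b, top $: go to s, push WX$ → (s, b, WX$)
No transition for (s, b, top W); M blocks with input b remaining.

stuck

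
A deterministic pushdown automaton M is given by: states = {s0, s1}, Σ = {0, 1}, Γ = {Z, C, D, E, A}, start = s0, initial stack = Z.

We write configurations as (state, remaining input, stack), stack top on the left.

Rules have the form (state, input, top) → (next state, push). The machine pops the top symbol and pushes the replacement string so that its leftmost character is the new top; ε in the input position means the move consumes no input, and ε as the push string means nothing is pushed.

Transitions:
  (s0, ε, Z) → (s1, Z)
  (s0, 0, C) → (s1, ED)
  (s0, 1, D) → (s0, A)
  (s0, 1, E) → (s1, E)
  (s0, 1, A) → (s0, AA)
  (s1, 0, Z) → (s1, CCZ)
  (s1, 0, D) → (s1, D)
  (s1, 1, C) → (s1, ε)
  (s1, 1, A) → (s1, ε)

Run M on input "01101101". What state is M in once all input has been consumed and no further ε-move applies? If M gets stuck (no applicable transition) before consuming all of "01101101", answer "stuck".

(s0, 01101101, Z) ⊢ (s1, 01101101, Z) ⊢ (s1, 1101101, CCZ) ⊢ (s1, 101101, CZ) ⊢ (s1, 01101, Z) ⊢ (s1, 1101, CCZ) ⊢ (s1, 101, CZ) ⊢ (s1, 01, Z) ⊢ (s1, 1, CCZ) ⊢ (s1, ε, CZ)
All input consumed; M is in state s1.

s1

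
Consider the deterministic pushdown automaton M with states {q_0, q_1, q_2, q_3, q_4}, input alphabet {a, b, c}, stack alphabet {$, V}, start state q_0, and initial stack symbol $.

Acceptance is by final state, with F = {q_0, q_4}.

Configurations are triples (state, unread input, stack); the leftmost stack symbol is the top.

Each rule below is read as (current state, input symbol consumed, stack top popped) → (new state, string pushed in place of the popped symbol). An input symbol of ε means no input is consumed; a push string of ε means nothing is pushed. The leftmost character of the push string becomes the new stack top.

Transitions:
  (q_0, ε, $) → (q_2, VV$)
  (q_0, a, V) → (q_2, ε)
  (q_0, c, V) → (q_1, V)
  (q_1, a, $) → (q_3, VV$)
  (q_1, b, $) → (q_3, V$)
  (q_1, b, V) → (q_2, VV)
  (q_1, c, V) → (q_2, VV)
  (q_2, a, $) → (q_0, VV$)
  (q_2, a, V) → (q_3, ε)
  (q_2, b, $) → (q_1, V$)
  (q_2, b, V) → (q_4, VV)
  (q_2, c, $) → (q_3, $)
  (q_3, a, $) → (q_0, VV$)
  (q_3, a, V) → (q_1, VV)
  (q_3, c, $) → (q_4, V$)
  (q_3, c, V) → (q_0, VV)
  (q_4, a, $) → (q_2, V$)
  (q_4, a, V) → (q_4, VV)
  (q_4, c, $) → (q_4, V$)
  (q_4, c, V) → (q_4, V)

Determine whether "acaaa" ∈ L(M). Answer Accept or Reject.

(q_0, acaaa, $) ⊢ (q_2, acaaa, VV$) ⊢ (q_3, caaa, V$) ⊢ (q_0, aaa, VV$) ⊢ (q_2, aa, V$) ⊢ (q_3, a, $) ⊢ (q_0, ε, VV$)
All input consumed; state q_0 ∈ F.

Accept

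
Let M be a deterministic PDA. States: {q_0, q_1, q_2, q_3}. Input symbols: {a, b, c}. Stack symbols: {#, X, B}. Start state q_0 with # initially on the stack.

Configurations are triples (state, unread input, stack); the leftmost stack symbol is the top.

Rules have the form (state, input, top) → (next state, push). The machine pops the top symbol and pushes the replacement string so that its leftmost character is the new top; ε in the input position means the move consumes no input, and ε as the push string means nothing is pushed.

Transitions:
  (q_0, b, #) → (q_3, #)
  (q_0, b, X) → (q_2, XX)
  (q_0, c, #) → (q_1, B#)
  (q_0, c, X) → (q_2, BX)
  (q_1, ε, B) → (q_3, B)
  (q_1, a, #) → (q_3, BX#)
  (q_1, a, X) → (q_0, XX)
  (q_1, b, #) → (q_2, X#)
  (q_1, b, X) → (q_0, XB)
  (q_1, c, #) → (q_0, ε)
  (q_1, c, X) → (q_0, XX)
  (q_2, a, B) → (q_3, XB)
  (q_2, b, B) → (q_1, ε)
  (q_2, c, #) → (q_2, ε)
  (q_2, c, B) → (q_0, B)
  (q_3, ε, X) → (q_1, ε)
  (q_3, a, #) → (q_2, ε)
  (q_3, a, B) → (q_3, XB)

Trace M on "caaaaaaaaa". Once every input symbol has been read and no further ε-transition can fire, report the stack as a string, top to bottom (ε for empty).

(q_0, caaaaaaaaa, #) ⊢ (q_1, aaaaaaaaa, B#) ⊢ (q_3, aaaaaaaaa, B#) ⊢ (q_3, aaaaaaaa, XB#) ⊢ (q_1, aaaaaaaa, B#) ⊢ (q_3, aaaaaaaa, B#) ⊢ (q_3, aaaaaaa, XB#) ⊢ (q_1, aaaaaaa, B#) ⊢ (q_3, aaaaaaa, B#) ⊢ (q_3, aaaaaa, XB#) ⊢ (q_1, aaaaaa, B#) ⊢ (q_3, aaaaaa, B#) ⊢ (q_3, aaaaa, XB#) ⊢ (q_1, aaaaa, B#) ⊢ (q_3, aaaaa, B#) ⊢ (q_3, aaaa, XB#) ⊢ (q_1, aaaa, B#) ⊢ (q_3, aaaa, B#) ⊢ (q_3, aaa, XB#) ⊢ (q_1, aaa, B#) ⊢ (q_3, aaa, B#) ⊢ (q_3, aa, XB#) ⊢ (q_1, aa, B#) ⊢ (q_3, aa, B#) ⊢ (q_3, a, XB#) ⊢ (q_1, a, B#) ⊢ (q_3, a, B#) ⊢ (q_3, ε, XB#) ⊢ (q_1, ε, B#) ⊢ (q_3, ε, B#)
All input consumed in state q_3 with stack B#.

B#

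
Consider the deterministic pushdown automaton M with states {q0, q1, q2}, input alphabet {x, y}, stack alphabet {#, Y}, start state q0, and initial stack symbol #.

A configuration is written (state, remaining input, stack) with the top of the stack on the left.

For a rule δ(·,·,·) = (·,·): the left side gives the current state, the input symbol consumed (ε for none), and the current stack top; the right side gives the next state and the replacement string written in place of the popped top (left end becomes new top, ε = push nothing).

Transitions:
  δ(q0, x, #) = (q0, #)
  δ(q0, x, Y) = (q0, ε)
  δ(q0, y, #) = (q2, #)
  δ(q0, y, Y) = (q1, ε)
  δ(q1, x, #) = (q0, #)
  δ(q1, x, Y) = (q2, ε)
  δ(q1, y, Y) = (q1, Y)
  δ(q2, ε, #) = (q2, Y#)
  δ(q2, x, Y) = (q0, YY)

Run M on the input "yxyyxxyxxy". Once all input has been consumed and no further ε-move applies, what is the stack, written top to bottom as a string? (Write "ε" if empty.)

(q0, yxyyxxyxxy, #)
  read y, top #: go to q2, push # → (q2, xyyxxyxxy, #)
  ε-move, top #: go to q2, push Y# → (q2, xyyxxyxxy, Y#)
  read x, top Y: go to q0, push YY → (q0, yyxxyxxy, YY#)
  read y, top Y: go to q1, push ε → (q1, yxxyxxy, Y#)
  read y, top Y: go to q1, push Y → (q1, xxyxxy, Y#)
  read x, top Y: go to q2, push ε → (q2, xyxxy, #)
  ε-move, top #: go to q2, push Y# → (q2, xyxxy, Y#)
  read x, top Y: go to q0, push YY → (q0, yxxy, YY#)
  read y, top Y: go to q1, push ε → (q1, xxy, Y#)
  read x, top Y: go to q2, push ε → (q2, xy, #)
  ε-move, top #: go to q2, push Y# → (q2, xy, Y#)
  read x, top Y: go to q0, push YY → (q0, y, YY#)
  read y, top Y: go to q1, push ε → (q1, ε, Y#)
All input consumed in state q1 with stack Y#.

Y#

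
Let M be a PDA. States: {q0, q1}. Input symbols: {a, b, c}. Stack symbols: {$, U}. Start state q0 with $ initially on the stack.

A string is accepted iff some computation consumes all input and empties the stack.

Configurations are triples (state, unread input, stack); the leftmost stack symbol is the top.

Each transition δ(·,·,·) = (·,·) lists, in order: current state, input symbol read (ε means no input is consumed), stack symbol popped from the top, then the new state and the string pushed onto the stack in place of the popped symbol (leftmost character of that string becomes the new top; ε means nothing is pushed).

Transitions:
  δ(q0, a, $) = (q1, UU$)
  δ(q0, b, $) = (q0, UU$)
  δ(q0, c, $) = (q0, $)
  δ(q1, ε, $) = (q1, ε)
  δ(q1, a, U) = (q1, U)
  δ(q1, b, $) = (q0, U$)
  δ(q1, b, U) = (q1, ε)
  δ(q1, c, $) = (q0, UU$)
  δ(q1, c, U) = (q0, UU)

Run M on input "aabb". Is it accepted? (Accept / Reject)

One accepting computation: (q0, aabb, $) ⊢ (q1, abb, UU$) ⊢ (q1, bb, UU$) ⊢ (q1, b, U$) ⊢ (q1, ε, $) ⊢ (q1, ε, ε)
All input consumed and the stack is empty.

Accept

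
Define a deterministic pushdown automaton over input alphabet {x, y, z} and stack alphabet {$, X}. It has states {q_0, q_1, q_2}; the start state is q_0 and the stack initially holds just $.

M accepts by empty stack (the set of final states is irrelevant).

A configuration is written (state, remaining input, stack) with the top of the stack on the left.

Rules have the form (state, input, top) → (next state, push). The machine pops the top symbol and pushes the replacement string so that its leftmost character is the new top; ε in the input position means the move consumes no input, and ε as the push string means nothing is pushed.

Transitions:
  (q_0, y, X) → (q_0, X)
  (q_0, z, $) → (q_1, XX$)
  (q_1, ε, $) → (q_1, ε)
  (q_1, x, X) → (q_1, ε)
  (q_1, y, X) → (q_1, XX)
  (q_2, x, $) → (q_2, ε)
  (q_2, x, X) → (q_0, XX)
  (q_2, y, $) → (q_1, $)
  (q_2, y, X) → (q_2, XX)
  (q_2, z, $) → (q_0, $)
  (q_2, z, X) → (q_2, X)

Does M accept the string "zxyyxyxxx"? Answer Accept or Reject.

Accept

(q_0, zxyyxyxxx, $) ⊢ (q_1, xyyxyxxx, XX$) ⊢ (q_1, yyxyxxx, X$) ⊢ (q_1, yxyxxx, XX$) ⊢ (q_1, xyxxx, XXX$) ⊢ (q_1, yxxx, XX$) ⊢ (q_1, xxx, XXX$) ⊢ (q_1, xx, XX$) ⊢ (q_1, x, X$) ⊢ (q_1, ε, $) ⊢ (q_1, ε, ε)
All input consumed and the stack is empty.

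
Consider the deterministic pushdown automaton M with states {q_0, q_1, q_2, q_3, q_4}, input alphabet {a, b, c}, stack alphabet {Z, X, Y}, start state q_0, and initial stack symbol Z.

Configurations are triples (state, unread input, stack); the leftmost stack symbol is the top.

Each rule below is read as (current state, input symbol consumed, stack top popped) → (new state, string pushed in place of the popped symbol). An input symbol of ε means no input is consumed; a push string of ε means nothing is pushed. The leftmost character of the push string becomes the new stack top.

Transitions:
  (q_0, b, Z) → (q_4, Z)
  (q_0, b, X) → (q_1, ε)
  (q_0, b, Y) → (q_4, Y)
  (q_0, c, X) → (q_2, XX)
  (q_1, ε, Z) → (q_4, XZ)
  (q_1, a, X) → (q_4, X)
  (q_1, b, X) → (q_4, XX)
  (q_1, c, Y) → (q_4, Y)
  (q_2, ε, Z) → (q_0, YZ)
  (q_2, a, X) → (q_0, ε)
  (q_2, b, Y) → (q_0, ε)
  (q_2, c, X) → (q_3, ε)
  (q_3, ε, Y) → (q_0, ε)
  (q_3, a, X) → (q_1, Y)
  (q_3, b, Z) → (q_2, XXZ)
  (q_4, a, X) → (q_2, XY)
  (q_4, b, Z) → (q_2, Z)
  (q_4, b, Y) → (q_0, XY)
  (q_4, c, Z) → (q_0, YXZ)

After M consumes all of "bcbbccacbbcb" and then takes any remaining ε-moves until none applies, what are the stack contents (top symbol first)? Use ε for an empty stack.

(q_0, bcbbccacbbcb, Z)
  read b, top Z: go to q_4, push Z → (q_4, cbbccacbbcb, Z)
  read c, top Z: go to q_0, push YXZ → (q_0, bbccacbbcb, YXZ)
  read b, top Y: go to q_4, push Y → (q_4, bccacbbcb, YXZ)
  read b, top Y: go to q_0, push XY → (q_0, ccacbbcb, XYXZ)
  read c, top X: go to q_2, push XX → (q_2, cacbbcb, XXYXZ)
  read c, top X: go to q_3, push ε → (q_3, acbbcb, XYXZ)
  read a, top X: go to q_1, push Y → (q_1, cbbcb, YYXZ)
  read c, top Y: go to q_4, push Y → (q_4, bbcb, YYXZ)
  read b, top Y: go to q_0, push XY → (q_0, bcb, XYYXZ)
  read b, top X: go to q_1, push ε → (q_1, cb, YYXZ)
  read c, top Y: go to q_4, push Y → (q_4, b, YYXZ)
  read b, top Y: go to q_0, push XY → (q_0, ε, XYYXZ)
All input consumed in state q_0 with stack XYYXZ.

XYYXZ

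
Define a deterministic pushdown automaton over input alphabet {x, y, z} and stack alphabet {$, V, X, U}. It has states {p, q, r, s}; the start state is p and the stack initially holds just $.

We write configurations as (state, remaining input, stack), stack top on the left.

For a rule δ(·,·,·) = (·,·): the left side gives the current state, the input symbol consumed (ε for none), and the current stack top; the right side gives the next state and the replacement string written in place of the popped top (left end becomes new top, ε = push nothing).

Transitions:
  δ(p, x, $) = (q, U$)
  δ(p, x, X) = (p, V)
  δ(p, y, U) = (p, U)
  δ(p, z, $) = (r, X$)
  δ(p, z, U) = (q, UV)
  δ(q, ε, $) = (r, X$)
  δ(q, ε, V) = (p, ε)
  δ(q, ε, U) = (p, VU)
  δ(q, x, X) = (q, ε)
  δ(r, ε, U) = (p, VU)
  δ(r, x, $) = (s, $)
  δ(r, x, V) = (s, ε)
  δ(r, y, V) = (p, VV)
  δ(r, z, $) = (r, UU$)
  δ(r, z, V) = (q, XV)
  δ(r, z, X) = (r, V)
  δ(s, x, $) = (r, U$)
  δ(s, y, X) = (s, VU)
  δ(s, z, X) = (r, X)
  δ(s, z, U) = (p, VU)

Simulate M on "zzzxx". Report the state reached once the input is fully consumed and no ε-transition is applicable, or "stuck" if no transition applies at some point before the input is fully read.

p

(p, zzzxx, $) ⊢ (r, zzxx, X$) ⊢ (r, zxx, V$) ⊢ (q, xx, XV$) ⊢ (q, x, V$) ⊢ (p, x, $) ⊢ (q, ε, U$) ⊢ (p, ε, VU$)
All input consumed; M is in state p.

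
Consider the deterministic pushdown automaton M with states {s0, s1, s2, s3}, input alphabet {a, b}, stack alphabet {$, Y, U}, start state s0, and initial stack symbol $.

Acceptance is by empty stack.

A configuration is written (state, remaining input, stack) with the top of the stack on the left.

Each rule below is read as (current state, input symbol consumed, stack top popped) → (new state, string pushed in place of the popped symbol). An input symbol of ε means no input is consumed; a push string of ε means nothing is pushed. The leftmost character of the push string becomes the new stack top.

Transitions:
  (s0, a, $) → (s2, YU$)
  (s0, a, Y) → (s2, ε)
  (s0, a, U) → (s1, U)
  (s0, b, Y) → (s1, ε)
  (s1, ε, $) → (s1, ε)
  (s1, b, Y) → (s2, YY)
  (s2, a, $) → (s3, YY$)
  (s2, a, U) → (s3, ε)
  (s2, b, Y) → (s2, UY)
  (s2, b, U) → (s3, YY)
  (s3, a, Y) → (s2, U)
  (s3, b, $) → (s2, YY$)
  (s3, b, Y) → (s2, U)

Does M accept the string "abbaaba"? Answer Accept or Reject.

Reject

(s0, abbaaba, $)
  read a, top $: go to s2, push YU$ → (s2, bbaaba, YU$)
  read b, top Y: go to s2, push UY → (s2, baaba, UYU$)
  read b, top U: go to s3, push YY → (s3, aaba, YYYU$)
  read a, top Y: go to s2, push U → (s2, aba, UYYU$)
  read a, top U: go to s3, push ε → (s3, ba, YYU$)
  read b, top Y: go to s2, push U → (s2, a, UYU$)
  read a, top U: go to s3, push ε → (s3, ε, YU$)
All input consumed; stack is YU$, not empty, and no further ε-move applies.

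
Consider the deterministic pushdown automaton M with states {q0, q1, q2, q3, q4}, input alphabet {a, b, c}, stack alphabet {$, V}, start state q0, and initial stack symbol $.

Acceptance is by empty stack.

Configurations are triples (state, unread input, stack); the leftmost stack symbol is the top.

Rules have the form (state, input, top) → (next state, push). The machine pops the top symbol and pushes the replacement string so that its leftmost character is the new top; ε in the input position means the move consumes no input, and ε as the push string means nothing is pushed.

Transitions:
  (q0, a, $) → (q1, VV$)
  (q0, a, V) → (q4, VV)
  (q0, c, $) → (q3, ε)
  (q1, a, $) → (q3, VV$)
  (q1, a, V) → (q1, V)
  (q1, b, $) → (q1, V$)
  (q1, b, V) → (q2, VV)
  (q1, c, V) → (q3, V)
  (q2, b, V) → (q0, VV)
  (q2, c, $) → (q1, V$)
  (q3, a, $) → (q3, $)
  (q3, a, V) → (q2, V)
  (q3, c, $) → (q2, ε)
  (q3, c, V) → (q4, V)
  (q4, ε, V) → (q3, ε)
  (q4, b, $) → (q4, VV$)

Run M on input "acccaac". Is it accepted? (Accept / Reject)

Accept

(q0, acccaac, $)
  read a, top $: go to q1, push VV$ → (q1, cccaac, VV$)
  read c, top V: go to q3, push V → (q3, ccaac, VV$)
  read c, top V: go to q4, push V → (q4, caac, VV$)
  ε-move, top V: go to q3, push ε → (q3, caac, V$)
  read c, top V: go to q4, push V → (q4, aac, V$)
  ε-move, top V: go to q3, push ε → (q3, aac, $)
  read a, top $: go to q3, push $ → (q3, ac, $)
  read a, top $: go to q3, push $ → (q3, c, $)
  read c, top $: go to q2, push ε → (q2, ε, ε)
All input consumed and the stack is empty.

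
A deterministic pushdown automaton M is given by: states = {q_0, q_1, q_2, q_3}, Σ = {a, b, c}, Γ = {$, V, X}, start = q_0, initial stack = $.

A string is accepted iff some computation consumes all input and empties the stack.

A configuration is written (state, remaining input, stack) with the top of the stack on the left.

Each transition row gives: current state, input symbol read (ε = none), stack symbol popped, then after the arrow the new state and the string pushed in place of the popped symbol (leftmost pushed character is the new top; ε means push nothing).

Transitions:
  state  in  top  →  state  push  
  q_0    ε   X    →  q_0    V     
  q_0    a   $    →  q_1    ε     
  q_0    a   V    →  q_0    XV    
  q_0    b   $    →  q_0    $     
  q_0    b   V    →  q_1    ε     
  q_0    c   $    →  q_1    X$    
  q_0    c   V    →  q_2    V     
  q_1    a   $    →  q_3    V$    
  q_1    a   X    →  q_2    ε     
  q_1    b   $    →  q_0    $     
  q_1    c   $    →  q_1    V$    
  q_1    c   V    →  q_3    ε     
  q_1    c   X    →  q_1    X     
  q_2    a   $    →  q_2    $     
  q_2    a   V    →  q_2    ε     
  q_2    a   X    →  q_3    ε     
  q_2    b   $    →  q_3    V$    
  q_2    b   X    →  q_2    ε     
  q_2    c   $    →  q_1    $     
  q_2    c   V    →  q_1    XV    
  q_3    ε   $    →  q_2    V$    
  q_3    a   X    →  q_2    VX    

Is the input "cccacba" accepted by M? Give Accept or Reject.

(q_0, cccacba, $) ⊢ (q_1, ccacba, X$) ⊢ (q_1, cacba, X$) ⊢ (q_1, acba, X$) ⊢ (q_2, cba, $) ⊢ (q_1, ba, $) ⊢ (q_0, a, $) ⊢ (q_1, ε, ε)
All input consumed and the stack is empty.

Accept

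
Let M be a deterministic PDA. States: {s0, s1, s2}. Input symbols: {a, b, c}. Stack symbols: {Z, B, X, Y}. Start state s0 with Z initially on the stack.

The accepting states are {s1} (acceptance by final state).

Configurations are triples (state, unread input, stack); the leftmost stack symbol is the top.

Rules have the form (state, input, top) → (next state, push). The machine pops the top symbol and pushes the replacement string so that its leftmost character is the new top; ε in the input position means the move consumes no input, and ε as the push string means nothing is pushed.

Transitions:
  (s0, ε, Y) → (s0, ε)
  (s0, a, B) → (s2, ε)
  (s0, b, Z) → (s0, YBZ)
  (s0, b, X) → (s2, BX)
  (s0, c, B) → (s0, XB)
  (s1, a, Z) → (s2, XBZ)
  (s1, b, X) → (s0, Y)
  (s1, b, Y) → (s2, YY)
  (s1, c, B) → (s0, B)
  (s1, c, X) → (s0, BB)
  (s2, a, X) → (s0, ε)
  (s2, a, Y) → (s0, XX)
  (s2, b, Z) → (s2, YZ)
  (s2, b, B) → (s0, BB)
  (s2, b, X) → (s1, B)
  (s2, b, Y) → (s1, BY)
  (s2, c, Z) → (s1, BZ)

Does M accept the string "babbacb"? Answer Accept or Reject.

(s0, babbacb, Z)
  read b, top Z: go to s0, push YBZ → (s0, abbacb, YBZ)
  ε-move, top Y: go to s0, push ε → (s0, abbacb, BZ)
  read a, top B: go to s2, push ε → (s2, bbacb, Z)
  read b, top Z: go to s2, push YZ → (s2, bacb, YZ)
  read b, top Y: go to s1, push BY → (s1, acb, BYZ)
No transition applies at (s1, acb, BYZ); input not fully consumed.

Reject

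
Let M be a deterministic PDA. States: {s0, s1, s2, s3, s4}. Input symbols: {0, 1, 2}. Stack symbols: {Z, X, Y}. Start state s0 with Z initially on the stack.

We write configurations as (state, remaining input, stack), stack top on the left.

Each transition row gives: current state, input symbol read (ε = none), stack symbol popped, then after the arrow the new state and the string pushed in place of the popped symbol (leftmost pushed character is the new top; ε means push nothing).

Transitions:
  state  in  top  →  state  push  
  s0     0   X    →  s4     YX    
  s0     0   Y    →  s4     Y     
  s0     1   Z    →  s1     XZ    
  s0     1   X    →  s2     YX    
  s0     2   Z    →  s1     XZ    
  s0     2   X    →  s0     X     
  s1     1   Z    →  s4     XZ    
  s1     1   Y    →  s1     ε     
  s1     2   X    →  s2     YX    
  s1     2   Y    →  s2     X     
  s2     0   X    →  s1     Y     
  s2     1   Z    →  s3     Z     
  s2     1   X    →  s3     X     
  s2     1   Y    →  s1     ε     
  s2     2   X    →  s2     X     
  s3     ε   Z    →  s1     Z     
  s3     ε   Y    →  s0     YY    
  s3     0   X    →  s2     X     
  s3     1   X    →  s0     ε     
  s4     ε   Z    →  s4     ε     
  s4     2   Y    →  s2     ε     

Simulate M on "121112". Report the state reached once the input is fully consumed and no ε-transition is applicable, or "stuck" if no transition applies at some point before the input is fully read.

(s0, 121112, Z) ⊢ (s1, 21112, XZ) ⊢ (s2, 1112, YXZ) ⊢ (s1, 112, XZ)
No transition for (s1, 1, top X); M blocks with input 112 remaining.

stuck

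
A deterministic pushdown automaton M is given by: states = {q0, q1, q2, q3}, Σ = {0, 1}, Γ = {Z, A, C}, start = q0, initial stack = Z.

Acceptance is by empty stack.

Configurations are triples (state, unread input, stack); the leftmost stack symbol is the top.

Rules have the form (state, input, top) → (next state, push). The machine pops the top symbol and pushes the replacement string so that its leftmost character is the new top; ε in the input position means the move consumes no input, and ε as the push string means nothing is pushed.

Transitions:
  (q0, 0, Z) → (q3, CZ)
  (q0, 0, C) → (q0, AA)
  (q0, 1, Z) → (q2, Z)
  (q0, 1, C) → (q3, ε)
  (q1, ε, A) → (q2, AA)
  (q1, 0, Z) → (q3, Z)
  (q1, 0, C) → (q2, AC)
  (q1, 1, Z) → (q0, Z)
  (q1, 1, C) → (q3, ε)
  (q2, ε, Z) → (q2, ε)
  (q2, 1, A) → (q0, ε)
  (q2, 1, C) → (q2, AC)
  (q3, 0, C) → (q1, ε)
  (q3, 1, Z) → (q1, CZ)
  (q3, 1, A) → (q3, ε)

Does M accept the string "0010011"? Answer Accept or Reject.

(q0, 0010011, Z)
  read 0, top Z: go to q3, push CZ → (q3, 010011, CZ)
  read 0, top C: go to q1, push ε → (q1, 10011, Z)
  read 1, top Z: go to q0, push Z → (q0, 0011, Z)
  read 0, top Z: go to q3, push CZ → (q3, 011, CZ)
  read 0, top C: go to q1, push ε → (q1, 11, Z)
  read 1, top Z: go to q0, push Z → (q0, 1, Z)
  read 1, top Z: go to q2, push Z → (q2, ε, Z)
  ε-move, top Z: go to q2, push ε → (q2, ε, ε)
All input consumed and the stack is empty.

Accept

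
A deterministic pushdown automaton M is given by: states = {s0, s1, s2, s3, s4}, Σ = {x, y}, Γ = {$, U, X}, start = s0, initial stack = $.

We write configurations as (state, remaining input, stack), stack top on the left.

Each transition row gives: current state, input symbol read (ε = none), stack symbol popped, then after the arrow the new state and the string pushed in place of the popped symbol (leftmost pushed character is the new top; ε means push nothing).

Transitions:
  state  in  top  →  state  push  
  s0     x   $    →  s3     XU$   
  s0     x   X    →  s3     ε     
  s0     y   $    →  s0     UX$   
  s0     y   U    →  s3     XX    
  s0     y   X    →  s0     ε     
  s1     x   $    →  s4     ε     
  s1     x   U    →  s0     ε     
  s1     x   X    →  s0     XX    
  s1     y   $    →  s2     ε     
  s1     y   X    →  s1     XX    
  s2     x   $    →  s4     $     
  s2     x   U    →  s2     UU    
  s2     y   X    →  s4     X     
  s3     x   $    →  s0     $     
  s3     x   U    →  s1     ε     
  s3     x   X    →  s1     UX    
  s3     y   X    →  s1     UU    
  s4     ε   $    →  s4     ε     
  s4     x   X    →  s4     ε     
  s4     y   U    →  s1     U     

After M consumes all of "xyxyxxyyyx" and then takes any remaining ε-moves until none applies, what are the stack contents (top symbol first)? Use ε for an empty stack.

UXX$

(s0, xyxyxxyyyx, $)
  read x, top $: go to s3, push XU$ → (s3, yxyxxyyyx, XU$)
  read y, top X: go to s1, push UU → (s1, xyxxyyyx, UUU$)
  read x, top U: go to s0, push ε → (s0, yxxyyyx, UU$)
  read y, top U: go to s3, push XX → (s3, xxyyyx, XXU$)
  read x, top X: go to s1, push UX → (s1, xyyyx, UXXU$)
  read x, top U: go to s0, push ε → (s0, yyyx, XXU$)
  read y, top X: go to s0, push ε → (s0, yyx, XU$)
  read y, top X: go to s0, push ε → (s0, yx, U$)
  read y, top U: go to s3, push XX → (s3, x, XX$)
  read x, top X: go to s1, push UX → (s1, ε, UXX$)
All input consumed in state s1 with stack UXX$.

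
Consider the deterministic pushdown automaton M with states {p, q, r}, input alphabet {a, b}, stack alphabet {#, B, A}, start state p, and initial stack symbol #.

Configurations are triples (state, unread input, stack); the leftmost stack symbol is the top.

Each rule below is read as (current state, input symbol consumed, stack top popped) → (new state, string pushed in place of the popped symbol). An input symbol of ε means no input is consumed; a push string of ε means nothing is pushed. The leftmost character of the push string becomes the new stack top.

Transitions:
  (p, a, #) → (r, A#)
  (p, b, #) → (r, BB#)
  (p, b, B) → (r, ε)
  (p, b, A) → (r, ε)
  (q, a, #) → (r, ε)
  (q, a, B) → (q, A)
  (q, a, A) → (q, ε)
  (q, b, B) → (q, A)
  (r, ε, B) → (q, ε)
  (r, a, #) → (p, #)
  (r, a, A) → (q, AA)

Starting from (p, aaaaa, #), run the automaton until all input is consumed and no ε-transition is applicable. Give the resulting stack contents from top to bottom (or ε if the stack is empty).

ε

(p, aaaaa, #)
  read a, top #: go to r, push A# → (r, aaaa, A#)
  read a, top A: go to q, push AA → (q, aaa, AA#)
  read a, top A: go to q, push ε → (q, aa, A#)
  read a, top A: go to q, push ε → (q, a, #)
  read a, top #: go to r, push ε → (r, ε, ε)
All input consumed in state r with stack ε.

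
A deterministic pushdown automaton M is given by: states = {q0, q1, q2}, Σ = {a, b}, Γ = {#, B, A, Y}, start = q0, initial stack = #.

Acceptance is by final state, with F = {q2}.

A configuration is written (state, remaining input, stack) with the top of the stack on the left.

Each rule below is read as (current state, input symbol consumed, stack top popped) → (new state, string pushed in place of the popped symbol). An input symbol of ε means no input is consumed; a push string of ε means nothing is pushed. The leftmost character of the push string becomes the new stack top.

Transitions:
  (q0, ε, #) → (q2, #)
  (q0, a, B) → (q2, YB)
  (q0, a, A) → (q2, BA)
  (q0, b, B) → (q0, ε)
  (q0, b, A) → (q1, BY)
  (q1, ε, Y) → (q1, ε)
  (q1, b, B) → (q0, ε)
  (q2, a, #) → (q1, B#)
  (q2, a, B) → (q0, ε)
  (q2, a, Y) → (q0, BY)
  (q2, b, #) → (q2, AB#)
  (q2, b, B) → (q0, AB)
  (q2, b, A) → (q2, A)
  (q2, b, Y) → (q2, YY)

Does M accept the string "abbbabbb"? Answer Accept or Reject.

Reject

(q0, abbbabbb, #) ⊢ (q2, abbbabbb, #) ⊢ (q1, bbbabbb, B#) ⊢ (q0, bbabbb, #) ⊢ (q2, bbabbb, #) ⊢ (q2, babbb, AB#) ⊢ (q2, abbb, AB#)
No transition applies at (q2, abbb, AB#); input not fully consumed.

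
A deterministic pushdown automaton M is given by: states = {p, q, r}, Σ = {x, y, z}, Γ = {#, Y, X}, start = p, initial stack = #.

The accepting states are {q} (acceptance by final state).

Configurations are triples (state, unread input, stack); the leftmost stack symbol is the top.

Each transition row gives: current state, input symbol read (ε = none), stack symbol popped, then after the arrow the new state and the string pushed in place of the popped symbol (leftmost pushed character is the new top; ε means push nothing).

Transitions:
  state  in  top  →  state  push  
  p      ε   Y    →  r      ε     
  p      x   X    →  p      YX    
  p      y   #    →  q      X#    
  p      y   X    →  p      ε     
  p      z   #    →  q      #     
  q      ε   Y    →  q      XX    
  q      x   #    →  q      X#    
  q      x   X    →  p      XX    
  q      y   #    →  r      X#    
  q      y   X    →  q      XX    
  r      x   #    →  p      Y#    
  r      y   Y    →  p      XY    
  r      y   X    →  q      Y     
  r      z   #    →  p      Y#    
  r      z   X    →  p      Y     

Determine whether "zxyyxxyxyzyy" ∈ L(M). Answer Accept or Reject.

Reject

(p, zxyyxxyxyzyy, #) ⊢ (q, xyyxxyxyzyy, #) ⊢ (q, yyxxyxyzyy, X#) ⊢ (q, yxxyxyzyy, XX#) ⊢ (q, xxyxyzyy, XXX#) ⊢ (p, xyxyzyy, XXXX#) ⊢ (p, yxyzyy, YXXXX#) ⊢ (r, yxyzyy, XXXX#) ⊢ (q, xyzyy, YXXX#) ⊢ (q, xyzyy, XXXXX#) ⊢ (p, yzyy, XXXXXX#) ⊢ (p, zyy, XXXXX#)
No transition applies at (p, zyy, XXXXX#); input not fully consumed.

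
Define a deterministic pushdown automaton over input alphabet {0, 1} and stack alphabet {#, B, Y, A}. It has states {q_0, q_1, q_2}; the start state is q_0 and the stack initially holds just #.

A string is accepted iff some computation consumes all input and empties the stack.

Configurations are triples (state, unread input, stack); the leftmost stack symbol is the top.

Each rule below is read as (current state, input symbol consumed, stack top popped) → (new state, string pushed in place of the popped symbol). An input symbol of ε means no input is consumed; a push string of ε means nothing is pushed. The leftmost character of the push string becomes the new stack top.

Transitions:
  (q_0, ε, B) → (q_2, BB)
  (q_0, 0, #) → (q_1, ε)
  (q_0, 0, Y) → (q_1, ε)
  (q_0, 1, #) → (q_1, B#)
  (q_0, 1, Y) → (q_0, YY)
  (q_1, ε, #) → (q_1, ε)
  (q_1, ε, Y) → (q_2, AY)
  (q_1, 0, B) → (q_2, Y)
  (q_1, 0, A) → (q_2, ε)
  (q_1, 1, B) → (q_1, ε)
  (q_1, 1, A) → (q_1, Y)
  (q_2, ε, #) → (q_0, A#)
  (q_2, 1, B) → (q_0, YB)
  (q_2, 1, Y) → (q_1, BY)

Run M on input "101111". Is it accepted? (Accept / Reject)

(q_0, 101111, #) ⊢ (q_1, 01111, B#) ⊢ (q_2, 1111, Y#) ⊢ (q_1, 111, BY#) ⊢ (q_1, 11, Y#) ⊢ (q_2, 11, AY#)
No transition applies at (q_2, 11, AY#); input not fully consumed.

Reject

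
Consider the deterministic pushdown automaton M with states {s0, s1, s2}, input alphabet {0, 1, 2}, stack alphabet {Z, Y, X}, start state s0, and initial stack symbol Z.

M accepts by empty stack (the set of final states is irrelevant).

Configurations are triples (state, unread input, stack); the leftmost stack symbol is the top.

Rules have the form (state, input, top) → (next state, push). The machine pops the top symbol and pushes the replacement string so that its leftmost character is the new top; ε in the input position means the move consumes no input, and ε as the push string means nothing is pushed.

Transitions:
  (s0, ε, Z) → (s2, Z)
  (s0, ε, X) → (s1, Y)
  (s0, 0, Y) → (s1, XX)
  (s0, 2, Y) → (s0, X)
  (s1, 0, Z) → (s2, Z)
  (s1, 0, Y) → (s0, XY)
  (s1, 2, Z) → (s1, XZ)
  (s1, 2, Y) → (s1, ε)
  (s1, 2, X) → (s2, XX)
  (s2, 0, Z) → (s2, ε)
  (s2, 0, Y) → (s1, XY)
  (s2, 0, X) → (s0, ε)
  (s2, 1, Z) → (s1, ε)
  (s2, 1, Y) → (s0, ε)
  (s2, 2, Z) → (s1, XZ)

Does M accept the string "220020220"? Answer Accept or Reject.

Reject

(s0, 220020220, Z)
  ε-move, top Z: go to s2, push Z → (s2, 220020220, Z)
  read 2, top Z: go to s1, push XZ → (s1, 20020220, XZ)
  read 2, top X: go to s2, push XX → (s2, 0020220, XXZ)
  read 0, top X: go to s0, push ε → (s0, 020220, XZ)
  ε-move, top X: go to s1, push Y → (s1, 020220, YZ)
  read 0, top Y: go to s0, push XY → (s0, 20220, XYZ)
  ε-move, top X: go to s1, push Y → (s1, 20220, YYZ)
  read 2, top Y: go to s1, push ε → (s1, 0220, YZ)
  read 0, top Y: go to s0, push XY → (s0, 220, XYZ)
  ε-move, top X: go to s1, push Y → (s1, 220, YYZ)
  read 2, top Y: go to s1, push ε → (s1, 20, YZ)
  read 2, top Y: go to s1, push ε → (s1, 0, Z)
  read 0, top Z: go to s2, push Z → (s2, ε, Z)
All input consumed; stack is Z, not empty, and no further ε-move applies.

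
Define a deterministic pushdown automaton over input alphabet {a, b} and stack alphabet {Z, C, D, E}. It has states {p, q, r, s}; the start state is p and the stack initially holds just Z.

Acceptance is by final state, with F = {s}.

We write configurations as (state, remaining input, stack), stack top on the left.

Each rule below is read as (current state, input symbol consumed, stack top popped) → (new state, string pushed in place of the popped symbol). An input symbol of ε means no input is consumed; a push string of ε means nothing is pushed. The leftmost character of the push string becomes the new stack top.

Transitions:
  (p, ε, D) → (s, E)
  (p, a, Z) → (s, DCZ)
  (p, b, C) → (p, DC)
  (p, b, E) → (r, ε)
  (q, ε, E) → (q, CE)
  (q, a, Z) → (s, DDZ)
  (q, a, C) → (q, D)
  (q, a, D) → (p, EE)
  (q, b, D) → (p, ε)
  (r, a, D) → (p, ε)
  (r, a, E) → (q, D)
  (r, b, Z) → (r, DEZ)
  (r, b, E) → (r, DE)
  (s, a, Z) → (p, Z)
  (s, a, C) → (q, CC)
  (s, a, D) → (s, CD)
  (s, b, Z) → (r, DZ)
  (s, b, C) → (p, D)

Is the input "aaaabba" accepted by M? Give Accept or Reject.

Reject

(p, aaaabba, Z) ⊢ (s, aaabba, DCZ) ⊢ (s, aabba, CDCZ) ⊢ (q, abba, CCDCZ) ⊢ (q, bba, DCDCZ) ⊢ (p, ba, CDCZ) ⊢ (p, a, DCDCZ) ⊢ (s, a, ECDCZ)
No transition applies at (s, a, ECDCZ); input not fully consumed.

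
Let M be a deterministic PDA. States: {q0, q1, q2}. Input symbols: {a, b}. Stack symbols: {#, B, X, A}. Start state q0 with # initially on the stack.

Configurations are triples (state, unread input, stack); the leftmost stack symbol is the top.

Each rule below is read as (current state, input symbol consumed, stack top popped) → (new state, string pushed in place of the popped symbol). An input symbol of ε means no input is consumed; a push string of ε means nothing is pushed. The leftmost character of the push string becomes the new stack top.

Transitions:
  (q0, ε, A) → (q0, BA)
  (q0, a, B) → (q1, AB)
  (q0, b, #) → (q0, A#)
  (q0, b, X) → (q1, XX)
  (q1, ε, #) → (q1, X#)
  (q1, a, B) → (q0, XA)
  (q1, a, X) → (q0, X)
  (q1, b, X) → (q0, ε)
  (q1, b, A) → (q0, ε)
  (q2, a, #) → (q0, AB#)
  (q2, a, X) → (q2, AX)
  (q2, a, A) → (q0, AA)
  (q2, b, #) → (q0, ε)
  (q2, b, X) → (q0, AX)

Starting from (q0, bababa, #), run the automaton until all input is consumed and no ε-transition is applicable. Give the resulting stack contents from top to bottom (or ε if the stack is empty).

ABA#

(q0, bababa, #) ⊢ (q0, ababa, A#) ⊢ (q0, ababa, BA#) ⊢ (q1, baba, ABA#) ⊢ (q0, aba, BA#) ⊢ (q1, ba, ABA#) ⊢ (q0, a, BA#) ⊢ (q1, ε, ABA#)
All input consumed in state q1 with stack ABA#.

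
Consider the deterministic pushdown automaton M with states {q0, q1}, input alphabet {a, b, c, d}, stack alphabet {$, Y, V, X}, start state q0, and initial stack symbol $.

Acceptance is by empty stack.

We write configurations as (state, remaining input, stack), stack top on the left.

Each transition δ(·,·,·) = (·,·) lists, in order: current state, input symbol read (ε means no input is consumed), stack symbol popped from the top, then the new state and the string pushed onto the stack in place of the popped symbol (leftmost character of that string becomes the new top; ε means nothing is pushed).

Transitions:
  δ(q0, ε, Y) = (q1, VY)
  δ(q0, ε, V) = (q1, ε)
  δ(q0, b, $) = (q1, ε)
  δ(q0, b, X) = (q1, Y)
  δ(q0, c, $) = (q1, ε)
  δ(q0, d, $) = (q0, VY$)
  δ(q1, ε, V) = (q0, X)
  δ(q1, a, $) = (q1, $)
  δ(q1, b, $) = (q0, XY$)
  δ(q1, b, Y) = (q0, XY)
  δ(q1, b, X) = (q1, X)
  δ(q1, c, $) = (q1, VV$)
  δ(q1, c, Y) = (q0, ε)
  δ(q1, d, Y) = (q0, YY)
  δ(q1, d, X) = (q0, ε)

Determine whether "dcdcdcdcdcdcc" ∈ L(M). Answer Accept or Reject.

(q0, dcdcdcdcdcdcc, $)
  read d, top $: go to q0, push VY$ → (q0, cdcdcdcdcdcc, VY$)
  ε-move, top V: go to q1, push ε → (q1, cdcdcdcdcdcc, Y$)
  read c, top Y: go to q0, push ε → (q0, dcdcdcdcdcc, $)
  read d, top $: go to q0, push VY$ → (q0, cdcdcdcdcc, VY$)
  ε-move, top V: go to q1, push ε → (q1, cdcdcdcdcc, Y$)
  read c, top Y: go to q0, push ε → (q0, dcdcdcdcc, $)
  read d, top $: go to q0, push VY$ → (q0, cdcdcdcc, VY$)
  ε-move, top V: go to q1, push ε → (q1, cdcdcdcc, Y$)
  read c, top Y: go to q0, push ε → (q0, dcdcdcc, $)
  read d, top $: go to q0, push VY$ → (q0, cdcdcc, VY$)
  ε-move, top V: go to q1, push ε → (q1, cdcdcc, Y$)
  read c, top Y: go to q0, push ε → (q0, dcdcc, $)
  read d, top $: go to q0, push VY$ → (q0, cdcc, VY$)
  ε-move, top V: go to q1, push ε → (q1, cdcc, Y$)
  read c, top Y: go to q0, push ε → (q0, dcc, $)
  read d, top $: go to q0, push VY$ → (q0, cc, VY$)
  ε-move, top V: go to q1, push ε → (q1, cc, Y$)
  read c, top Y: go to q0, push ε → (q0, c, $)
  read c, top $: go to q1, push ε → (q1, ε, ε)
All input consumed and the stack is empty.

Accept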